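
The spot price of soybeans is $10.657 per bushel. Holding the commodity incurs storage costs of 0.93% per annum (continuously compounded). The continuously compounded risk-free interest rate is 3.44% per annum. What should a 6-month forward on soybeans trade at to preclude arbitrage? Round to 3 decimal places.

$10.892 per bushel

Net carry = r + u − y = 0.0344 + 0.0093 − 0.0000 = 0.0437
F = S·e^((r+u−y)T) = 10.657 · e^(0.0437 × 6/12) = 10.657 · e^0.021850
= 10.657 × 1.022090 = $10.892 per bushel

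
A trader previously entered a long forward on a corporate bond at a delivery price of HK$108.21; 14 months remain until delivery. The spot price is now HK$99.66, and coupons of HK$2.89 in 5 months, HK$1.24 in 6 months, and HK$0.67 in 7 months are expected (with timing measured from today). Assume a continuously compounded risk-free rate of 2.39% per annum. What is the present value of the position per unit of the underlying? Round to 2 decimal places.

PV(remaining coupons) I = 2.89·e^(−0.0239·5/12) + 1.24·e^(−0.0239·6/12) + 0.67·e^(−0.0239·7/12) = 4.7474
Current forward F = (S − I)·e^(rT) = (99.66 − 4.7474)·e^(0.0239·14/12) = 94.9126 × 1.028276 = 97.5963
Value (long) = (F − K)·e^(−rT) = (97.5963 − 108.21) × 0.972502 = -10.3218
Value = -HK$10.32

-HK$10.32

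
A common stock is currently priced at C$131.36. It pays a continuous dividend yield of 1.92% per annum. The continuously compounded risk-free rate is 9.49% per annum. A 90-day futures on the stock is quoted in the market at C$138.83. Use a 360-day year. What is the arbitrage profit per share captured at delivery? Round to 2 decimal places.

Fair futures: F* = S·e^(carry·T), with carry = (r − q) = 0.0949 − 0.0192 = 0.0757
F* = 131.36 · e^(0.0757 × 90/360) = 131.36 · e^0.018925 = 131.36 × 1.019105 = C$133.8696
Market C$138.83 > fair C$133.8696: forward overpriced → cash-and-carry (buy spot, short the forward).
At maturity, profit = |F_mkt − F*| = |138.83 − 133.8696| = C$4.96 per share

C$4.96 per share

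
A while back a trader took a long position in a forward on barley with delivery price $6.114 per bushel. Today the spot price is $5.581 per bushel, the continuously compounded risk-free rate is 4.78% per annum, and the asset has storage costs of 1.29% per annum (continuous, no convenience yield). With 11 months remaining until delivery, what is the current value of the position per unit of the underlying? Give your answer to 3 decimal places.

-$0.205 per bushel

Current fair forward for the remaining 11 months: F = S·e^((r + u)·T), (r + u) = 0.0478 + 0.0129 = 0.0607
F = 5.581 · e^(0.0607 × 11/12) = 5.581 × 1.057219 = 5.9003
Value of long forward = (F − K)·e^(−rT) = (5.9003 − 6.114) · e^(−0.0478·11/12)
= -0.2137 × 0.957129 = -0.205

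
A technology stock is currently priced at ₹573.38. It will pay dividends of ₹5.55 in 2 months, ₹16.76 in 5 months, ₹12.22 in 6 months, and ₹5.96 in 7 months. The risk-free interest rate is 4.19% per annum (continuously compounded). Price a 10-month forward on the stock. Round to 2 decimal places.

₹552.58

PV(dividends) I = 5.55·e^(−0.0419·2/12) + 16.76·e^(−0.0419·5/12) + 12.22·e^(−0.0419·6/12) + 5.96·e^(−0.0419·7/12)
I = 5.5114 + 16.4699 + 11.9667 + 5.8161 = 39.7641
F = (S − I)·e^(rT) = (573.38 − 39.7641) · e^(0.0419·10/12)
= 533.6159 · e^0.034917 = 533.6159 × 1.035534 = ₹552.58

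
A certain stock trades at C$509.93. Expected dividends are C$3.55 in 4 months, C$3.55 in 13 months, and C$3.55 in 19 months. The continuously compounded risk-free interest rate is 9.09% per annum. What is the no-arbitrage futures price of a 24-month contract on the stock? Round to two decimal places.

PV(dividends) I = 3.55·e^(−0.0909·4/12) + 3.55·e^(−0.0909·13/12) + 3.55·e^(−0.0909·19/12)
I = 3.4440 + 3.2171 + 3.0741 = 9.7352
F = (S − I)·e^(rT) = (509.93 − 9.7352) · e^(0.0909·24/12)
= 500.1948 · e^0.181800 = 500.1948 × 1.199374 = C$599.92

C$599.92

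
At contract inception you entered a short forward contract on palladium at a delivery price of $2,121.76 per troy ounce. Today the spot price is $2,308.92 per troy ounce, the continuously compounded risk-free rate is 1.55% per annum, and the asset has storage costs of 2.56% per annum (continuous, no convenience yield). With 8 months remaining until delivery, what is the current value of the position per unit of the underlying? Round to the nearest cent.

Current fair forward for the remaining 8 months: F = S·e^((r + u)·T), (r + u) = 0.0155 + 0.0256 = 0.0411
F = 2308.92 · e^(0.0411 × 8/12) = 2308.92 × 1.02777883 = 2373.0591
Value of long forward = (F − K)·e^(−rT) = (2373.0591 − 2121.76) · e^(−0.0155·8/12)
= 251.2991 × 0.98971987 = 248.72
Short position value = −(long value) = -$248.72

-$248.72 per troy ounce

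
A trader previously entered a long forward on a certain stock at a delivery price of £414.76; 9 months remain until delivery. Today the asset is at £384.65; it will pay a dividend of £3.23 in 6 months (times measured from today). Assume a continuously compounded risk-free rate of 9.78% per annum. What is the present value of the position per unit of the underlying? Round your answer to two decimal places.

PV(remaining dividends) I = 3.23·e^(−0.0978·6/12) = 3.0759
Current forward F = (S − I)·e^(rT) = (384.65 − 3.0759)·e^(0.0978·9/12) = 381.5741 × 1.076107 = 410.6146
Value (long) = (F − K)·e^(−rT) = (410.6146 − 414.76) × 0.929276 = -3.8522
Value = -£3.85

-£3.85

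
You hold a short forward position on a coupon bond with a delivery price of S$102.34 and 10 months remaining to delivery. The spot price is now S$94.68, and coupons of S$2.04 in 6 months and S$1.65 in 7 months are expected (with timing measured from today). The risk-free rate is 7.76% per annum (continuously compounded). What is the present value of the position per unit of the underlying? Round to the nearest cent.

S$4.79

PV(remaining coupons) I = 2.04·e^(−0.0776·6/12) + 1.65·e^(−0.0776·7/12) = 3.5393
Current forward F = (S − I)·e^(rT) = (94.68 − 3.5393)·e^(0.0776·10/12) = 91.1407 × 1.066803 = 97.2292
Value (long) = (F − K)·e^(−rT) = (97.2292 − 102.34) × 0.937380 = -4.7908
Short position value = −(long value) = S$4.79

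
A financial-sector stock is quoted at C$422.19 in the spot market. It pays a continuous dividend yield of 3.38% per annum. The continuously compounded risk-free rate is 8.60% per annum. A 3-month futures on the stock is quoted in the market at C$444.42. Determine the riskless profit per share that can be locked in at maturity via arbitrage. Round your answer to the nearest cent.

Fair futures: F* = S·e^(carry·T), with carry = (r − q) = 0.0860 − 0.0338 = 0.0522
F* = 422.19 · e^(0.0522 × 3/12) = 422.19 · e^0.013050 = 422.19 × 1.013136 = C$427.7359
Market C$444.42 > fair C$427.7359: forward overpriced → cash-and-carry (buy spot, short the forward).
At maturity, profit = |F_mkt − F*| = |444.42 − 427.7359| = C$16.68 per share

C$16.68 per share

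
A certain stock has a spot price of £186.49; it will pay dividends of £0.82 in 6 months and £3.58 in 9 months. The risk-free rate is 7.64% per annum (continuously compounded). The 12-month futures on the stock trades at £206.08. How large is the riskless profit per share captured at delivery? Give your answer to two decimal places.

PV(dividends) I = 0.82·e^(−0.0764·6/12) + 3.58·e^(−0.0764·9/12) = 4.1699
Fair futures F* = (S − I)·e^(rT) = (186.49 − 4.1699)·e^0.076400 = 182.3201 × 1.079394 = 196.7952
Market £206.08 > fair 196.7952: forward overpriced → cash-and-carry (borrow at r, buy the stock and collect the dividends, short the forward).
Profit at T = |F_mkt − F*| = |206.08 − 196.7952| = £9.28 per share

£9.28 per share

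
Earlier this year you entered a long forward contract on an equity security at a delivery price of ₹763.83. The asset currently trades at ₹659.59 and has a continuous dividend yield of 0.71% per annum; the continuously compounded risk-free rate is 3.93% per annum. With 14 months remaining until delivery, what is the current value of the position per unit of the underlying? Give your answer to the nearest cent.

-₹75.45

Current fair forward for the remaining 14 months: F = S·e^((r − q)·T), (r − q) = 0.0393 − 0.0071 = 0.0322
F = 659.59 · e^(0.0322 × 14/12) = 659.59 × 1.038281 = 684.8398
Value of long forward = (F − K)·e^(−rT) = (684.8398 − 763.83) · e^(−0.0393·14/12)
= -78.9902 × 0.955185 = -75.45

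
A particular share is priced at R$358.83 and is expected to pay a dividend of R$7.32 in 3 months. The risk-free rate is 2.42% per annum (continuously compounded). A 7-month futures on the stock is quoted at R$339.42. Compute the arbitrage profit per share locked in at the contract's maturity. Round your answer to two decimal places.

PV(dividends) I = 7.32·e^(−0.0242·3/12) = 7.2758
Fair futures F* = (S − I)·e^(rT) = (358.83 − 7.2758)·e^0.014117 = 351.5542 × 1.014217 = 356.5522
Market R$339.42 < fair 356.5522: forward underpriced → reverse cash-and-carry (short the stock, invest proceeds at r, pay the dividends, go long the forward).
Profit at T = |F_mkt − F*| = |339.42 − 356.5522| = R$17.13 per share

R$17.13 per share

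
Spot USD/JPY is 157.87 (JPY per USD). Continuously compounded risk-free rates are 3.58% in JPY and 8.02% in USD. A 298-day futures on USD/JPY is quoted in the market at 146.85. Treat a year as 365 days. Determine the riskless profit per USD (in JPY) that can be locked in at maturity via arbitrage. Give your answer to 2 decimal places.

5.40 per USD (in JPY)

Fair futures: F* = S·e^(carry·T), with carry = (r_JPY − r_USD) = 0.0358 − 0.0802 = -0.0444
F* = 157.87 · e^(-0.0444 × 298/365) = 157.87 · e^-0.036250 = 157.87 × 0.964399 = 152.2497
Market 146.85 < fair 152.2497: forward underpriced → reverse cash-and-carry (short spot, go long the forward).
At maturity, profit = |F_mkt − F*| = |146.85 − 152.2497| = 5.40 per USD (in JPY)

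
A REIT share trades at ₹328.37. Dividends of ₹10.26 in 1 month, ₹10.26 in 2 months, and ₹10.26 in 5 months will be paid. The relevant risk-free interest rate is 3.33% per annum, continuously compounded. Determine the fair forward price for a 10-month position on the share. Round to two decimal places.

PV(dividends) I = 10.26·e^(−0.0333·1/12) + 10.26·e^(−0.0333·2/12) + 10.26·e^(−0.0333·5/12)
I = 10.2316 + 10.2032 + 10.1186 = 30.5534
F = (S − I)·e^(rT) = (328.37 − 30.5534) · e^(0.0333·10/12)
= 297.8166 · e^0.027750 = 297.8166 × 1.028139 = ₹306.20

₹306.20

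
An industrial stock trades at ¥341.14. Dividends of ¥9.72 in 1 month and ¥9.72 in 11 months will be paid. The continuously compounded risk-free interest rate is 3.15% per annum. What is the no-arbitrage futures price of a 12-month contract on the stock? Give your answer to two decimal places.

PV(dividends) I = 9.72·e^(−0.0315·1/12) + 9.72·e^(−0.0315·11/12)
I = 9.6945 + 9.4433 = 19.1378
F = (S − I)·e^(rT) = (341.14 − 19.1378) · e^(0.0315·12/12)
= 322.0022 · e^0.031500 = 322.0022 × 1.032001 = ¥332.31

¥332.31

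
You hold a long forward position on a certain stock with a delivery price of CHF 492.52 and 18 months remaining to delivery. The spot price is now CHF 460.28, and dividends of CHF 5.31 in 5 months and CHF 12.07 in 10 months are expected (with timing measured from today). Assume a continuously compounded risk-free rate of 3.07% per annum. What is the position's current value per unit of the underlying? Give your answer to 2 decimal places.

PV(remaining dividends) I = 5.31·e^(−0.0307·5/12) + 12.07·e^(−0.0307·10/12) = 17.0076
Current forward F = (S − I)·e^(rT) = (460.28 − 17.0076)·e^(0.0307·18/12) = 443.2724 × 1.047127 = 464.1625
Value (long) = (F − K)·e^(−rT) = (464.1625 − 492.52) × 0.954994 = -27.0812
Value = -CHF 27.08

-CHF 27.08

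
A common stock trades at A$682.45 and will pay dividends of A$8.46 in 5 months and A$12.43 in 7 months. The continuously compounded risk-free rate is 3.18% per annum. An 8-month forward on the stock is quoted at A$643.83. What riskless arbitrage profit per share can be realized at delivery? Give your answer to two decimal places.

A$32.25 per share

PV(dividends) I = 8.46·e^(−0.0318·5/12) + 12.43·e^(−0.0318·7/12) = 20.5502
Fair forward F* = (S − I)·e^(rT) = (682.45 − 20.5502)·e^0.021200 = 661.8998 × 1.021426 = 676.0817
Market A$643.83 < fair 676.0817: forward underpriced → reverse cash-and-carry (short the stock, invest proceeds at r, pay the dividends, go long the forward).
Profit at T = |F_mkt − F*| = |643.83 − 676.0817| = A$32.25 per share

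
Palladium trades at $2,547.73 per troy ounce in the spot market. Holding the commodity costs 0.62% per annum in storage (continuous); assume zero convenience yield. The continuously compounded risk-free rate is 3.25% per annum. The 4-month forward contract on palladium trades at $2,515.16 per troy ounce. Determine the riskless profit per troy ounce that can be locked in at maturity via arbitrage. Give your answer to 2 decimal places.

Fair forward: F* = S·e^(carry·T), with carry = (r + u) = 0.0325 + 0.0062 = 0.0387
F* = 2547.73 · e^(0.0387 × 4/12) = 2547.73 · e^0.01290000 = 2547.73 × 1.01298356 = $2580.8086
Market $2515.16 < fair $2580.8086: forward underpriced → reverse cash-and-carry (short spot, go long the forward).
At maturity, profit = |F_mkt − F*| = |2515.16 − 2580.8086| = $65.65 per troy ounce

$65.65 per troy ounce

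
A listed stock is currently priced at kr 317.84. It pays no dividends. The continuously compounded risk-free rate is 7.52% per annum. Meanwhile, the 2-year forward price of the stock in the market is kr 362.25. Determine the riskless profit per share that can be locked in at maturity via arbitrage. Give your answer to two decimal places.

Fair forward: F* = S·e^(carry·T), with carry = r = 0.0752
F* = 317.84 · e^(0.0752 × 2) = 317.84 · e^0.150400 = 317.84 × 1.162299 = kr 369.4251
Market kr 362.25 < fair kr 369.4251: forward underpriced → reverse cash-and-carry (short spot, go long the forward).
At maturity, profit = |F_mkt − F*| = |362.25 − 369.4251| = kr 7.18 per share

kr 7.18 per share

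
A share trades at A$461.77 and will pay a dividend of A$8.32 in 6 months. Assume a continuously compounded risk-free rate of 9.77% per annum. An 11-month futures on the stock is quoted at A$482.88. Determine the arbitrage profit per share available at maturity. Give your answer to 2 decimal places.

PV(dividends) I = 8.32·e^(−0.0977·6/12) = 7.9233
Fair futures F* = (S − I)·e^(rT) = (461.77 − 7.9233)·e^0.089558 = 453.8467 × 1.093691 = 496.3681
Market A$482.88 < fair 496.3681: forward underpriced → reverse cash-and-carry (short the stock, invest proceeds at r, pay the dividends, go long the forward).
Profit at T = |F_mkt − F*| = |482.88 − 496.3681| = A$13.49 per share

A$13.49 per share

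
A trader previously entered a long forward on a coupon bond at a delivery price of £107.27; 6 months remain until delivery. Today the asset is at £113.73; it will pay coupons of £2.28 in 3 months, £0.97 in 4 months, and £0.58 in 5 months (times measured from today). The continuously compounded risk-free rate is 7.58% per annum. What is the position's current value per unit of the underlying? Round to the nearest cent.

PV(remaining coupons) I = 2.28·e^(−0.0758·3/12) + 0.97·e^(−0.0758·4/12) + 0.58·e^(−0.0758·5/12) = 3.7450
Current forward F = (S − I)·e^(rT) = (113.73 − 3.7450)·e^(0.0758·6/12) = 109.9850 × 1.038627 = 114.2334
Value (long) = (F − K)·e^(−rT) = (114.2334 − 107.27) × 0.962809 = 6.7044
Value = £6.70

£6.70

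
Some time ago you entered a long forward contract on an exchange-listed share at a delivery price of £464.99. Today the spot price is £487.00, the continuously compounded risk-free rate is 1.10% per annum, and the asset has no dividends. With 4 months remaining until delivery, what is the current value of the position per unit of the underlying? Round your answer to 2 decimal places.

£23.71

Current fair forward for the remaining 4 months: F = S·e^(r·T), r = 0.0110
F = 487.00 · e^(0.0110 × 4/12) = 487.00 × 1.003673 = 488.7888
Value of long forward = (F − K)·e^(−rT) = (488.7888 − 464.99) · e^(−0.0110·4/12)
= 23.7988 × 0.996340 = 23.71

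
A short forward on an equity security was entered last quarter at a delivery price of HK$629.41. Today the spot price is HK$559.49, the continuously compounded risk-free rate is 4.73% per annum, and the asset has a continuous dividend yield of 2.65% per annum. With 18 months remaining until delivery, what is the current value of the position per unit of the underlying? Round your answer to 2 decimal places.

HK$48.61

Current fair forward for the remaining 18 months: F = S·e^((r − q)·T), (r − q) = 0.0473 − 0.0265 = 0.0208
F = 559.49 · e^(0.0208 × 18/12) = 559.49 × 1.031692 = 577.2214
Value of long forward = (F − K)·e^(−rT) = (577.2214 − 629.41) · e^(−0.0473·18/12)
= -52.1886 × 0.931508 = -48.61
Short position value = −(long value) = HK$48.61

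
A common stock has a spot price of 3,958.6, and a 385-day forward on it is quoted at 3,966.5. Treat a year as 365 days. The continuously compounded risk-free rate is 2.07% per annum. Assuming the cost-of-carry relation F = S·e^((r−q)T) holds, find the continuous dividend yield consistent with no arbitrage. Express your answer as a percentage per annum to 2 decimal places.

1.88%

From F = S·e^((r−q)T): (r − q) = ln(F/S)/T
ln(3966.5/3958.6) = ln(1.001996) = 0.001994
(r − q) = 0.001994 / (385/365) = 0.001890
q = r − ln(F/S)/T = 0.0207 − 0.001890 = 0.018810
q = 1.88%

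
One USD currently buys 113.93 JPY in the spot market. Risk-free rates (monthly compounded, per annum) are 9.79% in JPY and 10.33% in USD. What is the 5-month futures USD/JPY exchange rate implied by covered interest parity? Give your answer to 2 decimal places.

113.68

By covered interest parity, F = S · (1+r_JPY/12)^(12T) / (1+r_USD/12)^(12T)
= 113.93 × 1.041463 / 1.043789 = 113.93 × 0.997772
F = 113.68 JPY per USD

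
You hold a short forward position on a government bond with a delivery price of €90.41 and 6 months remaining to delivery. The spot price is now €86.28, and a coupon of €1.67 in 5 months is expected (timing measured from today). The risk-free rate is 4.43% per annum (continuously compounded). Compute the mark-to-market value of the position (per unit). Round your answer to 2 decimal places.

PV(remaining coupons) I = 1.67·e^(−0.0443·5/12) = 1.6395
Current forward F = (S − I)·e^(rT) = (86.28 − 1.6395)·e^(0.0443·6/12) = 84.6405 × 1.022397 = 86.5362
Value (long) = (F − K)·e^(−rT) = (86.5362 − 90.41) × 0.978094 = -3.7889
Short position value = −(long value) = €3.79

€3.79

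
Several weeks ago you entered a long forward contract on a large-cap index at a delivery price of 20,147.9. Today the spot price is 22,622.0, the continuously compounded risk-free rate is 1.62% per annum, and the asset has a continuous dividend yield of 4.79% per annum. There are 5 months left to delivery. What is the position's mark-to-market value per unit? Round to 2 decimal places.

Current fair forward for the remaining 5 months: F = S·e^((r − q)·T), (r − q) = 0.0162 − 0.0479 = -0.0317
F = 22622.0 · e^(-0.0317 × 5/12) = 22622.0 × 0.98687851 = 22325.1657
Value of long forward = (F − K)·e^(−rT) = (22325.1657 − 20147.9) · e^(−0.0162·5/12)
= 2177.2657 × 0.99327273 = 2162.62

2162.62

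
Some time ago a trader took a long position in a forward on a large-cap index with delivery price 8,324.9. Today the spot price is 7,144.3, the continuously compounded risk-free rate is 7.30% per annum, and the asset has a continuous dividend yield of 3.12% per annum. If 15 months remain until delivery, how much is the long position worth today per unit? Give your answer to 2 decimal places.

-727.85

Current fair forward for the remaining 15 months: F = S·e^((r − q)·T), (r − q) = 0.0730 − 0.0312 = 0.0418
F = 7144.3 · e^(0.0418 × 15/12) = 7144.3 × 1.05363912 = 7527.5140
Value of long forward = (F − K)·e^(−rT) = (7527.5140 − 8324.9) · e^(−0.0730·15/12)
= -797.3860 × 0.91278949 = -727.85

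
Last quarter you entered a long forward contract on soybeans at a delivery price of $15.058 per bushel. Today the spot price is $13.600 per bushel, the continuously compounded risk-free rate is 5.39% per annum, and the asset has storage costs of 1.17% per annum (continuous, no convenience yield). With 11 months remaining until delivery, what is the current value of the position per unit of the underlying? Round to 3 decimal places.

-$0.585 per bushel

Current fair forward for the remaining 11 months: F = S·e^((r + u)·T), (r + u) = 0.0539 + 0.0117 = 0.0656
F = 13.600 · e^(0.0656 × 11/12) = 13.600 × 1.061978 = 14.4429
Value of long forward = (F − K)·e^(−rT) = (14.4429 − 15.058) · e^(−0.0539·11/12)
= -0.6151 × 0.951792 = -0.585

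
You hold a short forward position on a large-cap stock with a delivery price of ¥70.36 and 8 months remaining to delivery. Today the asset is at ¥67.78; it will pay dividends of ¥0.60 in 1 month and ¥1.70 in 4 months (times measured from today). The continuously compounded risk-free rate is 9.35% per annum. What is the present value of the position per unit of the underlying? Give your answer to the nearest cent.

PV(remaining dividends) I = 0.60·e^(−0.0935·1/12) + 1.70·e^(−0.0935·4/12) = 2.2432
Current forward F = (S − I)·e^(rT) = (67.78 − 2.2432)·e^(0.0935·8/12) = 65.5368 × 1.064317 = 69.7519
Value (long) = (F − K)·e^(−rT) = (69.7519 − 70.36) × 0.939570 = -0.5714
Short position value = −(long value) = ¥0.57

¥0.57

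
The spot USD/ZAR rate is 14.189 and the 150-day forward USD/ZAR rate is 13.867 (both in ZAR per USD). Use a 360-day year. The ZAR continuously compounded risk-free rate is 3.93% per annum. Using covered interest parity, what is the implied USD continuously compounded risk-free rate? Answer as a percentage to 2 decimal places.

9.44%

F = S·e^((r_ZAR − r_USD)T) ⇒ r_USD = r_ZAR − ln(F/S)/T
ln(13.867/14.189) = -0.022955; /(150/360) = -0.055092
r_USD = 0.0393 + 0.055092 = 0.094392
r_USD = 9.44%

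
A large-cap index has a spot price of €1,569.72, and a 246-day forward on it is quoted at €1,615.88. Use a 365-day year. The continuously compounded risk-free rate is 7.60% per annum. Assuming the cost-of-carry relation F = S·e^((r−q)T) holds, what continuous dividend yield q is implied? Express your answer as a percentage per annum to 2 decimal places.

3.30%

From F = S·e^((r−q)T): (r − q) = ln(F/S)/T
ln(1615.88/1569.72) = ln(1.029407) = 0.028983
(r − q) = 0.028983 / (246/365) = 0.043003
q = r − ln(F/S)/T = 0.0760 − 0.043003 = 0.032997
q = 3.30%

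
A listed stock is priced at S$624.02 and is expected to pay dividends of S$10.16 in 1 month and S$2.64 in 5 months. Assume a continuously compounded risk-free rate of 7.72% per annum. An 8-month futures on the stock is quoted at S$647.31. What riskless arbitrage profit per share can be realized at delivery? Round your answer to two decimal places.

S$3.65 per share

PV(dividends) I = 10.16·e^(−0.0772·1/12) + 2.64·e^(−0.0772·5/12) = 12.6513
Fair futures F* = (S − I)·e^(rT) = (624.02 − 12.6513)·e^0.051467 = 611.3687 × 1.052814 = 643.6575
Market S$647.31 > fair 643.6575: forward overpriced → cash-and-carry (borrow at r, buy the stock and collect the dividends, short the forward).
Profit at T = |F_mkt − F*| = |647.31 − 643.6575| = S$3.65 per share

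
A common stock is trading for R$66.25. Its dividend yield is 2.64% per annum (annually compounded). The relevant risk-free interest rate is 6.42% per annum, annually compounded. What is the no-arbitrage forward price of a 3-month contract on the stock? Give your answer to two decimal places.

R$66.85

F = S · (1+r)^T / (1+q)^T
= 66.25 × 1.015677 / 1.006536 = 66.25 × 1.009082
F = R$66.85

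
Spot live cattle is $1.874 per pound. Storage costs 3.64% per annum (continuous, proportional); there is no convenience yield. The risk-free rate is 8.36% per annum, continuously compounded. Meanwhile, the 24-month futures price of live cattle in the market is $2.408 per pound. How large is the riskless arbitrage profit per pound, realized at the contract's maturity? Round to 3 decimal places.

$0.026 per pound

Fair futures: F* = S·e^(carry·T), with carry = (r + u) = 0.0836 + 0.0364 = 0.1200
F* = 1.874 · e^(0.1200 × 24/12) = 1.874 · e^0.240000 = 1.874 × 1.271249 = $2.3823
Market $2.408 > fair $2.3823: forward overpriced → cash-and-carry (buy spot, short the forward).
At maturity, profit = |F_mkt − F*| = |2.408 − 2.3823| = $0.026 per pound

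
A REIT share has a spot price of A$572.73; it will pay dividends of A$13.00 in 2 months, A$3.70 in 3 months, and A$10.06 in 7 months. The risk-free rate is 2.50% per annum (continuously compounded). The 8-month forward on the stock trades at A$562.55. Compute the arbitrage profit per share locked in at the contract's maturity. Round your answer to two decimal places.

A$7.18 per share

PV(dividends) I = 13.00·e^(−0.0250·2/12) + 3.70·e^(−0.0250·3/12) + 10.06·e^(−0.0250·7/12) = 26.5372
Fair forward F* = (S − I)·e^(rT) = (572.73 − 26.5372)·e^0.016667 = 546.1928 × 1.016807 = 555.3727
Market A$562.55 > fair 555.3727: forward overpriced → cash-and-carry (borrow at r, buy the stock and collect the dividends, short the forward).
Profit at T = |F_mkt − F*| = |562.55 − 555.3727| = A$7.18 per share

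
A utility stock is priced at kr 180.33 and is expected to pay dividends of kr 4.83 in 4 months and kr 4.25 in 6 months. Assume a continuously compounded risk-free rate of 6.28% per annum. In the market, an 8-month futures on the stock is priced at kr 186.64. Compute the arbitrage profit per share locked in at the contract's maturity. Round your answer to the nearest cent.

kr 7.83 per share

PV(dividends) I = 4.83·e^(−0.0628·4/12) + 4.25·e^(−0.0628·6/12) = 8.8486
Fair futures F* = (S − I)·e^(rT) = (180.33 − 8.8486)·e^0.041867 = 171.4814 × 1.042756 = 178.8133
Market kr 186.64 > fair 178.8133: forward overpriced → cash-and-carry (borrow at r, buy the stock and collect the dividends, short the forward).
Profit at T = |F_mkt − F*| = |186.64 − 178.8133| = kr 7.83 per share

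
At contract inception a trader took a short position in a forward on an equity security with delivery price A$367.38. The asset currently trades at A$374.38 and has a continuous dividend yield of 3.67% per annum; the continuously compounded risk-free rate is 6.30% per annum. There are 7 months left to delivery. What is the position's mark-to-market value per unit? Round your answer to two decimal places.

Current fair forward for the remaining 7 months: F = S·e^((r − q)·T), (r − q) = 0.0630 − 0.0367 = 0.0263
F = 374.38 · e^(0.0263 × 7/12) = 374.38 × 1.015460 = 380.1679
Value of long forward = (F − K)·e^(−rT) = (380.1679 − 367.38) · e^(−0.0630·7/12)
= 12.7879 × 0.963917 = 12.33
Short position value = −(long value) = -A$12.33

-A$12.33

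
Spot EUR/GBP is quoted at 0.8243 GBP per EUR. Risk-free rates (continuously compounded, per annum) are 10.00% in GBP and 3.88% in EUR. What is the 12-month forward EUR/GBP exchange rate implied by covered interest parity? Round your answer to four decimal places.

0.8763

F = S·e^((r_GBP − r_EUR)T) = 0.8243 · e^((0.1000 − 0.0388) × 12/12)
= 0.8243 · e^0.061200 = 0.8243 × 1.063112
F = 0.8763 GBP per EUR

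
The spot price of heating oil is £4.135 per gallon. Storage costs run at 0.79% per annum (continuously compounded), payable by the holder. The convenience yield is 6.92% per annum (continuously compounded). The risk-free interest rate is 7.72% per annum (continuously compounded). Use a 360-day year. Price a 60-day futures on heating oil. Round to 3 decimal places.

Net carry = r + u − y = 0.0772 + 0.0079 − 0.0692 = 0.0159
F = S·e^((r+u−y)T) = 4.135 · e^(0.0159 × 60/360) = 4.135 · e^0.002650
= 4.135 × 1.002654 = £4.146 per gallon

£4.146 per gallon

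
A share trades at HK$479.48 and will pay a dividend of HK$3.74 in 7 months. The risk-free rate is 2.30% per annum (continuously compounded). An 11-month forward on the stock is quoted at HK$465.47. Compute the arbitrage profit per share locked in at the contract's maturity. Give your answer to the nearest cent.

HK$20.46 per share

PV(dividends) I = 3.74·e^(−0.0230·7/12) = 3.6902
Fair forward F* = (S − I)·e^(rT) = (479.48 − 3.6902)·e^0.021083 = 475.7898 × 1.021307 = 485.9275
Market HK$465.47 < fair 485.9275: forward underpriced → reverse cash-and-carry (short the stock, invest proceeds at r, pay the dividends, go long the forward).
Profit at T = |F_mkt − F*| = |465.47 − 485.9275| = HK$20.46 per share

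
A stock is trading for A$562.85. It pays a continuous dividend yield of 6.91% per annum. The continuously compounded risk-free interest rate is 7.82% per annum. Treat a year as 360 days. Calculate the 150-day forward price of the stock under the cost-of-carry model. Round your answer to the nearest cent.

A$564.99

F = S·e^((r − q)T) = 562.85 · e^((0.0782 − 0.0691) × 150/360)
= 562.85 · e^0.003792 = 562.85 × 1.003799
F = A$564.99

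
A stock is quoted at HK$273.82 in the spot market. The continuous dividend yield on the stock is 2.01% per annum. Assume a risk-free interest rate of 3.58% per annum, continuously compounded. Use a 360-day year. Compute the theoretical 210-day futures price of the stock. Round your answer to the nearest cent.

HK$276.34

F = S·e^((r − q)T) = 273.82 · e^((0.0358 − 0.0201) × 210/360)
= 273.82 · e^0.009158 = 273.82 × 1.009200
F = HK$276.34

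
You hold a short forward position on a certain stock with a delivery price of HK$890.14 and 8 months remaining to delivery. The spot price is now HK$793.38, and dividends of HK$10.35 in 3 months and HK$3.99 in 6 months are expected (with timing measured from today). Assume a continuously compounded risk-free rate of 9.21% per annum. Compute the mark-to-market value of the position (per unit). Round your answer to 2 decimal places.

PV(remaining dividends) I = 10.35·e^(−0.0921·3/12) + 3.99·e^(−0.0921·6/12) = 13.9248
Current forward F = (S − I)·e^(rT) = (793.38 − 13.9248)·e^(0.0921·8/12) = 779.4552 × 1.063324 = 828.8134
Value (long) = (F − K)·e^(−rT) = (828.8134 − 890.14) × 0.940447 = -57.6744
Short position value = −(long value) = HK$57.67

HK$57.67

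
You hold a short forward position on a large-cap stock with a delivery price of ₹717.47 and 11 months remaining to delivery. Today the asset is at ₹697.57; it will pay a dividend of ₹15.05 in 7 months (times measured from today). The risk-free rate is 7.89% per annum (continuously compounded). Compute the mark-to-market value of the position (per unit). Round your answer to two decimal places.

-₹15.79

PV(remaining dividends) I = 15.05·e^(−0.0789·7/12) = 14.3730
Current forward F = (S − I)·e^(rT) = (697.57 − 14.3730)·e^(0.0789·11/12) = 683.1970 × 1.075005 = 734.4402
Value (long) = (F − K)·e^(−rT) = (734.4402 − 717.47) × 0.930229 = 15.7862
Short position value = −(long value) = -₹15.79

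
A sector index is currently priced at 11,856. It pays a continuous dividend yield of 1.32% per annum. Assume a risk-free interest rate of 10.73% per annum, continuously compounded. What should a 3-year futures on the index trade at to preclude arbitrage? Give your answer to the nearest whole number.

15,723

F = S·e^((r − q)T) = 11856 · e^((0.1073 − 0.0132) × 3)
= 11856 · e^0.282300 = 11856 × 1.326177
F = 15,723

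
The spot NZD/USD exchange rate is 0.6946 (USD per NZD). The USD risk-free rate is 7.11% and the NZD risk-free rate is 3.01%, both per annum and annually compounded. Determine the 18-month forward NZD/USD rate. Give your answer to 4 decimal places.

By covered interest parity, F = S · (1+r_USD)^T / (1+r_NZD)^T
= 0.6946 × 1.108524 / 1.045488 = 0.6946 × 1.060293
F = 0.7365 USD per NZD

0.7365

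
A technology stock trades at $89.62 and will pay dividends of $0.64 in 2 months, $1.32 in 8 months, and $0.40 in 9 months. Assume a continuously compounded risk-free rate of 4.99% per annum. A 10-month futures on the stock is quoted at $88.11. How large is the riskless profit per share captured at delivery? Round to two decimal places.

PV(dividends) I = 0.64·e^(−0.0499·2/12) + 1.32·e^(−0.0499·8/12) + 0.40·e^(−0.0499·9/12) = 2.2968
Fair futures F* = (S − I)·e^(rT) = (89.62 − 2.2968)·e^0.041583 = 87.3232 × 1.042460 = 91.0309
Market $88.11 < fair 91.0309: forward underpriced → reverse cash-and-carry (short the stock, invest proceeds at r, pay the dividends, go long the forward).
Profit at T = |F_mkt − F*| = |88.11 − 91.0309| = $2.92 per share

$2.92 per share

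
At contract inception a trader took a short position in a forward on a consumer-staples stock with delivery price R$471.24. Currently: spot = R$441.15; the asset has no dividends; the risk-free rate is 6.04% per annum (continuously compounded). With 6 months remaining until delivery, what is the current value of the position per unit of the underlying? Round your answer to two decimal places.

Current fair forward for the remaining 6 months: F = S·e^(r·T), r = 0.0604
F = 441.15 · e^(0.0604 × 6/12) = 441.15 × 1.030661 = 454.6761
Value of long forward = (F − K)·e^(−rT) = (454.6761 − 471.24) · e^(−0.0604·6/12)
= -16.5639 × 0.970251 = -16.07
Short position value = −(long value) = R$16.07

R$16.07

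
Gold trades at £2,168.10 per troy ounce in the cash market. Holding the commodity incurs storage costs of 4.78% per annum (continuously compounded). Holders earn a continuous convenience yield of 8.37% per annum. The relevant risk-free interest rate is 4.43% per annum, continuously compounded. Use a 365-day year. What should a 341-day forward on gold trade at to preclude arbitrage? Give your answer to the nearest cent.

£2,185.18 per troy ounce

Net carry = r + u − y = 0.0443 + 0.0478 − 0.0837 = 0.0084
F = S·e^((r+u−y)T) = 2168.10 · e^(0.0084 × 341/365) = 2168.10 · e^0.00784767
= 2168.10 × 1.00787854 = £2,185.18 per troy ounce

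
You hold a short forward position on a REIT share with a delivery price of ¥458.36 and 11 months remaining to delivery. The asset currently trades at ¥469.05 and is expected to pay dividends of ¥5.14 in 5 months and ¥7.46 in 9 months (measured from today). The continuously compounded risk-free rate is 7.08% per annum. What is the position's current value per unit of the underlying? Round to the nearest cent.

PV(remaining dividends) I = 5.14·e^(−0.0708·5/12) + 7.46·e^(−0.0708·9/12) = 12.0648
Current forward F = (S − I)·e^(rT) = (469.05 − 12.0648)·e^(0.0708·11/12) = 456.9852 × 1.067052 = 487.6270
Value (long) = (F − K)·e^(−rT) = (487.6270 − 458.36) × 0.937161 = 27.4279
Short position value = −(long value) = -¥27.43

-¥27.43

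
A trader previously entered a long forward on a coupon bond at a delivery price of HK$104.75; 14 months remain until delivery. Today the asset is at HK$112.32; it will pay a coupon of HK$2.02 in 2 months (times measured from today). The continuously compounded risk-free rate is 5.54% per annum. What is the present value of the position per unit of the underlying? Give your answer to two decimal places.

HK$12.12

PV(remaining coupons) I = 2.02·e^(−0.0554·2/12) = 2.0014
Current forward F = (S − I)·e^(rT) = (112.32 − 2.0014)·e^(0.0554·14/12) = 110.3186 × 1.066768 = 117.6844
Value (long) = (F − K)·e^(−rT) = (117.6844 − 104.75) × 0.937411 = 12.1248
Value = HK$12.12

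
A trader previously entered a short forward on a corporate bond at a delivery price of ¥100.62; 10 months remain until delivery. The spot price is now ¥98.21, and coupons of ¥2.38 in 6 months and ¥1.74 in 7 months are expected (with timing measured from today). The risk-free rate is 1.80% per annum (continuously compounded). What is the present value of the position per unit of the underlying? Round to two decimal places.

¥4.99

PV(remaining coupons) I = 2.38·e^(−0.0180·6/12) + 1.74·e^(−0.0180·7/12) = 4.0805
Current forward F = (S − I)·e^(rT) = (98.21 − 4.0805)·e^(0.0180·10/12) = 94.1295 × 1.015113 = 95.5521
Value (long) = (F − K)·e^(−rT) = (95.5521 − 100.62) × 0.985112 = -4.9924
Short position value = −(long value) = ¥4.99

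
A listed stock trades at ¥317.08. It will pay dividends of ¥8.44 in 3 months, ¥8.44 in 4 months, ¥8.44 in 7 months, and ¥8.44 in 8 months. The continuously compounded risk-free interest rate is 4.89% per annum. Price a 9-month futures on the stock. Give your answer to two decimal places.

¥294.68

PV(dividends) I = 8.44·e^(−0.0489·3/12) + 8.44·e^(−0.0489·4/12) + 8.44·e^(−0.0489·7/12) + 8.44·e^(−0.0489·8/12)
I = 8.3374 + 8.3035 + 8.2027 + 8.1693 = 33.0129
F = (S − I)·e^(rT) = (317.08 − 33.0129) · e^(0.0489·9/12)
= 284.0671 · e^0.036675 = 284.0671 × 1.037356 = ¥294.68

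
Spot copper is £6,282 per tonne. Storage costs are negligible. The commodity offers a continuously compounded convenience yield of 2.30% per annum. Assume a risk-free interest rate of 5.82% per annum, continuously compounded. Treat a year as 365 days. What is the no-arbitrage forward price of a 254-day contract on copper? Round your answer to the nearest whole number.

Net carry = r + u − y = 0.0582 + 0.0000 − 0.0230 = 0.0352
F = S·e^((r+u−y)T) = 6282 · e^(0.0352 × 254/365) = 6282 · e^0.024495
= 6282 × 1.024797 = £6,438 per tonne

£6,438 per tonne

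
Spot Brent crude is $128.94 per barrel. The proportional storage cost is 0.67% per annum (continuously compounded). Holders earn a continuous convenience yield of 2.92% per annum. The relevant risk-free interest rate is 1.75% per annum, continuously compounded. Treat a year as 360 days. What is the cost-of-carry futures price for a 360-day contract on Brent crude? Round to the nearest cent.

Net carry = r + u − y = 0.0175 + 0.0067 − 0.0292 = -0.0050
F = S·e^((r+u−y)T) = 128.94 · e^(-0.0050 × 360/360) = 128.94 · e^-0.005000
= 128.94 × 0.995012 = $128.30 per barrel

$128.30 per barrel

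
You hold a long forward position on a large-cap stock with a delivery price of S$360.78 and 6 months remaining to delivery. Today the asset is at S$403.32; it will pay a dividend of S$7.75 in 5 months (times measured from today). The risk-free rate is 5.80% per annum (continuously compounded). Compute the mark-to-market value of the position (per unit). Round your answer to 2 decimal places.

PV(remaining dividends) I = 7.75·e^(−0.0580·5/12) = 7.5650
Current forward F = (S − I)·e^(rT) = (403.32 − 7.5650)·e^(0.0580·6/12) = 395.7550 × 1.029425 = 407.4001
Value (long) = (F − K)·e^(−rT) = (407.4001 − 360.78) × 0.971416 = 45.2875
Value = S$45.29

S$45.29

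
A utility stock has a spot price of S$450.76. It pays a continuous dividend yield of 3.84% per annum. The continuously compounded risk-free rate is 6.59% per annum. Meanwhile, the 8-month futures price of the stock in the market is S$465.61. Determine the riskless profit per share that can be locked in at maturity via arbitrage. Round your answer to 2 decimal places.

Fair futures: F* = S·e^(carry·T), with carry = (r − q) = 0.0659 − 0.0384 = 0.0275
F* = 450.76 · e^(0.0275 × 8/12) = 450.76 · e^0.018333 = 450.76 × 1.018502 = S$459.1000
Market S$465.61 > fair S$459.1000: forward overpriced → cash-and-carry (buy spot, short the forward).
At maturity, profit = |F_mkt − F*| = |465.61 − 459.1000| = S$6.51 per share

S$6.51 per share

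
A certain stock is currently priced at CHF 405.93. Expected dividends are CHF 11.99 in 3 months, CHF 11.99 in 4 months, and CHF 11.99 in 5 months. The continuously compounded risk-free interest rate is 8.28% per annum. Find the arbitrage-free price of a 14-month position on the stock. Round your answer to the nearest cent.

CHF 408.56

PV(dividends) I = 11.99·e^(−0.0828·3/12) + 11.99·e^(−0.0828·4/12) + 11.99·e^(−0.0828·5/12)
I = 11.7444 + 11.6636 + 11.5834 = 34.9914
F = (S − I)·e^(rT) = (405.93 − 34.9914) · e^(0.0828·14/12)
= 370.9386 · e^0.096600 = 370.9386 × 1.101420 = CHF 408.56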